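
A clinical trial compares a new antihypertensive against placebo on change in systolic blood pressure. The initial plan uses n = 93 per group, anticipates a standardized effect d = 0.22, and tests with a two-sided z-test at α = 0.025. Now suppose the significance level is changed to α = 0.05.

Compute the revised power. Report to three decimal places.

δ = d·√(n/2) = 0.22 × √(93/2) = 1.5002 (unchanged). New critical value: z_{0.025} = 1.960.
Revised power = Φ(δ − 1.960) + Φ(−δ − 1.960) = Φ(-0.460) + Φ(-3.460) = 0.3228 + 0.0003 = 0.3231.

Power ≈ 0.323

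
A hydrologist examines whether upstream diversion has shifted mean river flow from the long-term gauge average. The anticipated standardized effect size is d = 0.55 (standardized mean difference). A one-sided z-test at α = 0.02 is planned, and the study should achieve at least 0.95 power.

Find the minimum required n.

n = 46

For power 0.95 need Φ(δ − z_{0.02}) = 0.95, so δ = z_{0.02} + z_{0.05} = 2.054 + 1.645 = 3.699.
δ = d·√n ⇒ n = (δ/d)² = (3.699 / 0.55)² = 45.22.
Rounding up, n = 46.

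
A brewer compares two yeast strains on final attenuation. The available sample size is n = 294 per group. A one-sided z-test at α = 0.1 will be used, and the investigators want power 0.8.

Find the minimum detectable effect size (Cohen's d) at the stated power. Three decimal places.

Required noncentrality: δ = z_{0.1} + z_{0.20} = 1.282 + 0.842 = 2.123.
δ = d·√(n/2) ⇒ d = δ/√(n/2) = 2.123/√(294/2) = 0.1751.

d ≈ 0.175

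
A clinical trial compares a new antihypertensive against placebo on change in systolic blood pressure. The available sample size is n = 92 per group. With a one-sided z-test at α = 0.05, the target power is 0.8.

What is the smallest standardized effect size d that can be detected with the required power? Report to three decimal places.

Need Φ(δ − 1.645) = 0.8, so δ = 1.645 + 0.842 = 2.486.
δ = d·√(n/2) ⇒ d = δ/√(n/2) = 2.486/√(92/2) = 0.3666.

d ≈ 0.367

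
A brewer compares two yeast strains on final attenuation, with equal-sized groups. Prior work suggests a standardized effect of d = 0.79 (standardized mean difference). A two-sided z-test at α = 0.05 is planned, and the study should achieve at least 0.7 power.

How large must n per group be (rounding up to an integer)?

Set Φ(δ − 1.960) = 0.7; then δ − 1.960 = Φ⁻¹(0.7) = 0.524, giving δ = 2.484.
(Ignoring the negligible lower-tail rejection probability gives the usual closed-form inversion.)
δ = d·√(n/2) ⇒ n = 2(δ/d)² = 2 × (2.484 / 0.79)² = 19.78.
Round up to the next whole unit.

n = 20 per group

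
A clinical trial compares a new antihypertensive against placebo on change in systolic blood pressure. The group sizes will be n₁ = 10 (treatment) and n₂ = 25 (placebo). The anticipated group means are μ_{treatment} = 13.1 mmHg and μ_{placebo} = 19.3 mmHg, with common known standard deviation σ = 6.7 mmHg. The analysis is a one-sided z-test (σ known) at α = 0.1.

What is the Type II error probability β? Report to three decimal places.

Standardized effect: d = |μ_{treatment} − μ_{placebo}| / σ = |13.1 − 19.3| / 6.7 = 0.9254
Noncentrality parameter: λ = d / √(1/n₁ + 1/n₂) = 0.9254 / √(1/10 + 1/25) = 2.4732
Critical value for a one-sided test at α = 0.1: z_α = 1.282.
Power = P(Z > 1.282 − λ) = Φ(1.192) = 0.8833.
Type II error: β = 1 − power = 1 − 0.8833 = 0.1167.

β ≈ 0.117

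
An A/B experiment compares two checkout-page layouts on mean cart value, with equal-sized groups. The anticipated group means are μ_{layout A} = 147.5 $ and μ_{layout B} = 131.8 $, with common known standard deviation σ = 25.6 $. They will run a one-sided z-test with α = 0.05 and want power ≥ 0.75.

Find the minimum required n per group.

Standardized effect: d = |μ_{layout A} − μ_{layout B}| / σ = |147.5 − 131.8| / 25.6 = 0.6133
Set Φ(δ − 1.645) = 0.75; then δ − 1.645 = Φ⁻¹(0.75) = 0.674, giving δ = 2.319.
δ = d·√(n/2) ⇒ n = 2(δ/d)² = 2 × (2.319 / 0.6133)² = 28.60.
Round up to the next whole unit.

n = 29 per group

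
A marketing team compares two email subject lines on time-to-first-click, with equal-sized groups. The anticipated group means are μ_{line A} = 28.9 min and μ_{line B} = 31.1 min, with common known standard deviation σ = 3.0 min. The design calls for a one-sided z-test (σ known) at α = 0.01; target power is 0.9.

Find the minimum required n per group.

n = 49 per group

Standardized effect: d = |μ_{line A} − μ_{line B}| / σ = |28.9 − 31.1| / 3.0 = 0.7333
Set Φ(δ − 2.326) = 0.9; then δ − 2.326 = Φ⁻¹(0.9) = 1.282, giving δ = 3.608.
δ = d·√(n/2) ⇒ n = 2(δ/d)² = 2 × (3.608 / 0.7333)² = 48.41.
Rounding up, n = 49 per group.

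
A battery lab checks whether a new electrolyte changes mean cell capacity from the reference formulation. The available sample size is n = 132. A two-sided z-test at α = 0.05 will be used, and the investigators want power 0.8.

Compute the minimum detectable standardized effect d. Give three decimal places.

Need Φ(δ − 1.960) = 0.8, so δ = 1.960 + 0.842 = 2.802.
(Lower-tail contribution to power is negligible for δ > 0.)
δ = d·√n ⇒ d = δ/√n = 2.802/√132 = 0.2438.

d ≈ 0.244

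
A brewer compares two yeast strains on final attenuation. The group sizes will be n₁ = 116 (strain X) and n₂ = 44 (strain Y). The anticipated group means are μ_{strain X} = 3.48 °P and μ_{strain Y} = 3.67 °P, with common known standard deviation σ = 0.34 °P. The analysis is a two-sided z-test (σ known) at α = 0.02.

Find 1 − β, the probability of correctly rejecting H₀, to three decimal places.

Power ≈ 0.797

Standardized effect: d = |μ_{strain X} − μ_{strain Y}| / σ = |3.48 − 3.67| / 0.34 = 0.5588
Noncentrality parameter: λ = d / √(1/n₁ + 1/n₂) = 0.5588 / √(1/116 + 1/44) = 3.1562
Critical value for a two-sided test at α = 0.02: z_{α/2} = 2.326.
Power = Φ(λ − 2.326) + Φ(−λ − 2.326) = Φ(0.830) + Φ(-5.483) = 0.7967 + 0.0000 = 0.7967.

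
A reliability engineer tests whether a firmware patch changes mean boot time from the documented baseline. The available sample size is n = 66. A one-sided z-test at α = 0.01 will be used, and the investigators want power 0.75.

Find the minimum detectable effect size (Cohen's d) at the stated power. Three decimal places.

d ≈ 0.369

Need Φ(δ − 2.326) = 0.75, so δ = 2.326 + 0.674 = 3.001.
δ = d·√n ⇒ d = δ/√n = 3.001/√66 = 0.3694.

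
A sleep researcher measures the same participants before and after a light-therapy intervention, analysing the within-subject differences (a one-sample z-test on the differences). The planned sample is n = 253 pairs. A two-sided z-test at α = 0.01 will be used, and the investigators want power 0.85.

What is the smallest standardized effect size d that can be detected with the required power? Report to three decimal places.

Required noncentrality: δ = z_{0.005} + z_{0.15} = 2.576 + 1.036 = 3.612.
(Lower-tail contribution to power is negligible for δ > 0.)
δ = d·√n ⇒ d = δ/√n = 3.612/√253 = 0.2271.

d ≈ 0.227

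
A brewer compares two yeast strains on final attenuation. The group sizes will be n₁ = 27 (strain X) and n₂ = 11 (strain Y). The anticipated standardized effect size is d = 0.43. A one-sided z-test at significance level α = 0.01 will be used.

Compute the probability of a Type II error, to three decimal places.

β ≈ 0.870

Noncentrality parameter: δ = d / √(1/n₁ + 1/n₂) = 0.43 / √(1/27 + 1/11) = 1.2021
One-sided α = 0.01 → critical value z_{0.01} = 2.326.
Power = P(Z > 2.326 − δ) = Φ(-1.124) = 0.1305.
Type II error: β = 1 − power = 1 − 0.1305 = 0.8695.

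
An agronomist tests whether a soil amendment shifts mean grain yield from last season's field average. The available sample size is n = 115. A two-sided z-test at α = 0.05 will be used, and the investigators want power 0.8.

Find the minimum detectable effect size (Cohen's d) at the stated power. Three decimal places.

d ≈ 0.261

Need Φ(δ − 1.960) = 0.8, so δ = 1.960 + 0.842 = 2.802.
(Lower-tail contribution to power is negligible for δ > 0.)
δ = d·√n ⇒ d = δ/√n = 2.802/√115 = 0.2612.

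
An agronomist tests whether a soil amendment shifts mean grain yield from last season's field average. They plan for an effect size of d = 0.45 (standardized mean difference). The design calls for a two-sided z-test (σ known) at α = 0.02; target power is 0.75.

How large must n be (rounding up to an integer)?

n = 45

For power 0.75 need Φ(δ − z_{0.01}) = 0.75, so δ = z_{0.01} + z_{0.25} = 2.326 + 0.674 = 3.001.
(The Φ(−δ − z_{α/2}) term is vanishingly small for δ > 0 and is dropped in the standard sample-size formula.)
δ = d·√n ⇒ n = (δ/d)² = (3.001 / 0.45)² = 44.47.
Round up to the next whole unit.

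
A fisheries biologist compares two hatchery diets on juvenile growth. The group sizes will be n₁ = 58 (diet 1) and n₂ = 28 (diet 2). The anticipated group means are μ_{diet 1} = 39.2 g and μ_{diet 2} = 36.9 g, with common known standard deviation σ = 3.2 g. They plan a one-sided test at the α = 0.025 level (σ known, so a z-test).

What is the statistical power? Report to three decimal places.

Power ≈ 0.878

Standardized effect: d = |μ_{diet 1} − μ_{diet 2}| / σ = |39.2 − 36.9| / 3.2 = 0.7187
Noncentrality parameter: δ = d / √(1/n₁ + 1/n₂) = 0.7187 / √(1/58 + 1/28) = 3.1234
One-sided α = 0.025 → critical value z_{0.025} = 1.960.
Power = Φ(δ − 1.960) = Φ(1.163) = 0.8777.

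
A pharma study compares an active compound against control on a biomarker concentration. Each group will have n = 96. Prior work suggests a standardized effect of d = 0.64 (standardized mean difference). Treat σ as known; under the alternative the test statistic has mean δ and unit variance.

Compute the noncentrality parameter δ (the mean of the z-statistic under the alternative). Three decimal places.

δ ≈ 4.434

δ = d·√(n/2) = 0.64 × √(96/2) = 4.4341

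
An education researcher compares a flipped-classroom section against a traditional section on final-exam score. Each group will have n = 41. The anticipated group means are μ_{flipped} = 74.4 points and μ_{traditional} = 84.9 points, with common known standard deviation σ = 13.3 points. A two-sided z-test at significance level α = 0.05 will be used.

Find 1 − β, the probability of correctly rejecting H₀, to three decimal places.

Standardized effect: d = |μ_{flipped} − μ_{traditional}| / σ = |74.4 − 84.9| / 13.3 = 0.7895
Noncentrality parameter: δ = d·√(n/2) = 0.7895 × √(41/2) = 3.5745
Two-sided α = 0.05 → critical value z_{0.025} = 1.960.
Power = Φ(δ − 1.960) + Φ(−δ − 1.960) = Φ(1.615) + Φ(-5.534) = 0.9468 + 0.0000 = 0.9468.

Power ≈ 0.947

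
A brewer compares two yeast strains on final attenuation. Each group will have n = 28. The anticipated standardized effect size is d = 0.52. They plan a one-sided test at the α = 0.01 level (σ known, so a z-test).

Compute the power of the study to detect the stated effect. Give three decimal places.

Power ≈ 0.352

Noncentrality parameter: δ = d·√(n/2) = 0.52 × √(28/2) = 1.9457
Critical value for a one-sided test at α = 0.01: z_α = 2.326.
Power = P(Z > 2.326 − δ) = Φ(-0.381) = 0.3517.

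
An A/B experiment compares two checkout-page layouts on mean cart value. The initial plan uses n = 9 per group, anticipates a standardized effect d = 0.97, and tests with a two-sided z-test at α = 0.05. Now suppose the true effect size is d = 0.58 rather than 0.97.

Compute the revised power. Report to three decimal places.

Power ≈ 0.234

With d = 0.58: δ = d·√(n/2) = 0.58 × √(9/2) = 1.2304. Critical value z_{0.025} = 1.960.
Revised power = Φ(δ − 1.960) + Φ(−δ − 1.960) = Φ(-0.730) + Φ(-3.190) = 0.2328 + 0.0007 = 0.2335.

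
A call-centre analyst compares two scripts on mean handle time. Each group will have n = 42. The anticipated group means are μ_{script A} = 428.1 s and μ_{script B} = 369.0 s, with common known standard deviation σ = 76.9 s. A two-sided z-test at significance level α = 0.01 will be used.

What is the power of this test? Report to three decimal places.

Standardized effect: d = |μ_{script A} − μ_{script B}| / σ = |428.1 − 369.0| / 76.9 = 0.7685
Noncentrality parameter: δ = d·√(n/2) = 0.7685 × √(42/2) = 3.5218
Critical value for a two-sided test at α = 0.01: z_{α/2} = 2.576.
Power = Φ(δ − 2.576) + Φ(−δ − 2.576) = Φ(0.946) + Φ(-6.098) = 0.8279 + 0.0000 = 0.8279.

Power ≈ 0.828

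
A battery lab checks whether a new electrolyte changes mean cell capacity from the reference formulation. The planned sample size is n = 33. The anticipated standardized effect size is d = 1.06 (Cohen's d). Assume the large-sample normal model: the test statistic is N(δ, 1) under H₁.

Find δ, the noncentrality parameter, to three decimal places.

The noncentrality parameter scales effect size by the design's sample-size factor: δ = d·√n = 1.06 × √33 = 6.0892

δ ≈ 6.089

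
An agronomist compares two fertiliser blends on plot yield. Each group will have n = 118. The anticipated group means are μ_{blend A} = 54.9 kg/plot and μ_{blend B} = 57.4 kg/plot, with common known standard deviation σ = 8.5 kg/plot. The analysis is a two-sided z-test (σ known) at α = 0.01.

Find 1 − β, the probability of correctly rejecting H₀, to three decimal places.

Power ≈ 0.376

Standardized effect: d = |μ_{blend A} − μ_{blend B}| / σ = |54.9 − 57.4| / 8.5 = 0.2941
Noncentrality parameter: λ = d·√(n/2) = 0.2941 × √(118/2) = 2.2592
Critical value for a two-sided test at α = 0.01: z_{α/2} = 2.576.
Power = Φ(λ − 2.576) + Φ(−λ − 2.576) = Φ(-0.317) + Φ(-4.835) = 0.3757 + 0.0000 = 0.3757.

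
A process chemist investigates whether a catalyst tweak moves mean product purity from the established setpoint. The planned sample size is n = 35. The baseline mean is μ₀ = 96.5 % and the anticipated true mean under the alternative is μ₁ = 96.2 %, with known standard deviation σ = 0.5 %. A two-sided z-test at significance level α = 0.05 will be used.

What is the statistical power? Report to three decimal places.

Power ≈ 0.944

Standardized effect: d = |μ₁ − μ₀| / σ = |96.2 − 96.5| / 0.5 = 0.6000
Noncentrality parameter: δ = d·√n = 0.6000 × √35 = 3.5496
Critical value for a two-sided test at α = 0.05: z_{α/2} = 1.960.
Power = Φ(δ − 1.960) + Φ(−δ − 1.960) = Φ(1.590) + Φ(-5.510) = 0.9440 + 0.0000 = 0.9440.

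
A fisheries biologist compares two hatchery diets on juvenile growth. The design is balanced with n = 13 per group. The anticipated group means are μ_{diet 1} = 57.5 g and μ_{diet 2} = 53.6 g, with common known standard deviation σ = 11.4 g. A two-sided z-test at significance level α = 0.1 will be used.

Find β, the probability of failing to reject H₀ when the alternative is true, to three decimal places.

Standardized effect: d = |μ_{diet 1} − μ_{diet 2}| / σ = |57.5 − 53.6| / 11.4 = 0.3421
Noncentrality parameter: δ = d·√(n/2) = 0.3421 × √(13/2) = 0.8722
Critical value for a two-sided test at α = 0.1: z_{α/2} = 1.645.
Power = Φ(δ − 1.645) + Φ(−δ − 1.645) = Φ(-0.773) + Φ(-2.517) = 0.2199 + 0.0059 = 0.2258.
Type II error: β = 1 − power = 1 − 0.2258 = 0.7742.

β ≈ 0.774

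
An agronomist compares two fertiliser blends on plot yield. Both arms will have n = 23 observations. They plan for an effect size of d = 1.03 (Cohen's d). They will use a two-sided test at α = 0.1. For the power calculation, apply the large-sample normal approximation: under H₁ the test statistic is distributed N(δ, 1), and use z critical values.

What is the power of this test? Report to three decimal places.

Noncentrality parameter: δ = d·√(n/2) = 1.03 × √(23/2) = 3.4929
Critical value for a two-sided test at α = 0.1: z_{α/2} = 1.645.
Power = Φ(δ − 1.645) + Φ(−δ − 1.645) = Φ(1.848) + Φ(-5.138) = 0.9677 + 0.0000 = 0.9677.

Power ≈ 0.968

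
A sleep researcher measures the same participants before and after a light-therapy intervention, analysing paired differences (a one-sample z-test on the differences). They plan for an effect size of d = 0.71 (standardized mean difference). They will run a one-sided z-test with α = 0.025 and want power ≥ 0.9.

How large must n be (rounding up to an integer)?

For power 0.9 need Φ(δ − z_{0.025}) = 0.9, so δ = z_{0.025} + z_{0.10} = 1.960 + 1.282 = 3.242.
δ = d·√n ⇒ n = (δ/d)² = (3.242 / 0.71)² = 20.84.
Rounding up, n = 21.

n = 21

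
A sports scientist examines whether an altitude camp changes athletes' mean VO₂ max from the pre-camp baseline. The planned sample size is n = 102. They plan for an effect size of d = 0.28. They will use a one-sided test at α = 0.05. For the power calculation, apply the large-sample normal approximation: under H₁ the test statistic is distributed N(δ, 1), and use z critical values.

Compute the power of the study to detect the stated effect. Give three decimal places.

Noncentrality parameter: λ = d·√n = 0.28 × √102 = 2.8279
One-sided α = 0.05 → critical value z_{0.05} = 1.645.
Power = P(Z > 1.645 − λ) = Φ(1.183) = 0.8816.

Power ≈ 0.882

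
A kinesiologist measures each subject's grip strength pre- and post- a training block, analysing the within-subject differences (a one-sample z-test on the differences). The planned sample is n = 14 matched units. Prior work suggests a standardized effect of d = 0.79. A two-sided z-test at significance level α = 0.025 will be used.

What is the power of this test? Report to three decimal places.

Power ≈ 0.763

Noncentrality parameter: δ = d·√n = 0.79 × √14 = 2.9559
Two-sided α = 0.025 → critical value z_{0.0125} = 2.241.
Power = Φ(δ − 2.241) + Φ(−δ − 2.241) = Φ(0.715) + Φ(-5.197) = 0.7625 + 0.0000 = 0.7625.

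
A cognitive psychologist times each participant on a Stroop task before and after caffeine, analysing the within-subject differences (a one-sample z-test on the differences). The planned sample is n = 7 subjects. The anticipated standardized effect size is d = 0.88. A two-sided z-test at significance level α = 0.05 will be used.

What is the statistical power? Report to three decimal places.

Noncentrality parameter: δ = d·√n = 0.88 × √7 = 2.3283
Critical value for a two-sided test at α = 0.05: z_{α/2} = 1.960.
Power = Φ(δ − 1.960) + Φ(−δ − 1.960) = Φ(0.368) + Φ(-4.288) = 0.6437 + 0.0000 = 0.6437.

Power ≈ 0.644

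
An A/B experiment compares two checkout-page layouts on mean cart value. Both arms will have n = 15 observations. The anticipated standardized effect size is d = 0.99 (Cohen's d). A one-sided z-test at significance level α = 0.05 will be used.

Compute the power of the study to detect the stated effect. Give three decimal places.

Noncentrality parameter: δ = d·√(n/2) = 0.99 × √(15/2) = 2.7112
One-sided α = 0.05 → critical value z_{0.05} = 1.645.
Power = P(Z > 1.645 − δ) = Φ(1.066) = 0.8569.

Power ≈ 0.857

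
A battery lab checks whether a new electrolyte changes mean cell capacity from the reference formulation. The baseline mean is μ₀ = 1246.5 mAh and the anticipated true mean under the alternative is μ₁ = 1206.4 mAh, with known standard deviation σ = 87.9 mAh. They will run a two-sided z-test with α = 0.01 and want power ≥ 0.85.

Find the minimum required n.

Standardized effect: d = |μ₁ − μ₀| / σ = |1206.4 − 1246.5| / 87.9 = 0.4562
Set Φ(δ − 2.576) = 0.85; then δ − 2.576 = Φ⁻¹(0.85) = 1.036, giving δ = 3.612.
(Ignoring the negligible lower-tail rejection probability gives the usual closed-form inversion.)
δ = d·√n ⇒ n = (δ/d)² = (3.612 / 0.4562)² = 62.70.
Round up to the next whole unit.

n = 63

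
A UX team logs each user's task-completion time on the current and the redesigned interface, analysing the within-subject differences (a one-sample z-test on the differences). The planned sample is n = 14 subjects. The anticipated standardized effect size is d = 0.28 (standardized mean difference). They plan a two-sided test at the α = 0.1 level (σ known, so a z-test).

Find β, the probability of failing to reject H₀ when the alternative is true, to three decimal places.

Noncentrality parameter: δ = d·√n = 0.28 × √14 = 1.0477
Two-sided α = 0.1 → critical value z_{0.05} = 1.645.
Power = Φ(δ − 1.645) + Φ(−δ − 1.645) = Φ(-0.597) + Φ(-2.693) = 0.2752 + 0.0035 = 0.2787.
Type II error: β = 1 − power = 1 − 0.2787 = 0.7213.

β ≈ 0.721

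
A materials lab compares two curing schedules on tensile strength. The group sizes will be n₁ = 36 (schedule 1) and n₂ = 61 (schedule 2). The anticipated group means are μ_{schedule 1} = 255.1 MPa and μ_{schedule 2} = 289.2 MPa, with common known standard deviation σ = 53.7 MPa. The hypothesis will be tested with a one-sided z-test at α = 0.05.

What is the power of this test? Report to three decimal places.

Standardized effect: d = |μ_{schedule 1} − μ_{schedule 2}| / σ = |255.1 − 289.2| / 53.7 = 0.6350
Noncentrality parameter: λ = d / √(1/n₁ + 1/n₂) = 0.6350 / √(1/36 + 1/61) = 3.0214
One-sided α = 0.05 → critical value z_{0.05} = 1.645.
Power = Φ(λ − 1.645) = Φ(1.377) = 0.9157.

Power ≈ 0.916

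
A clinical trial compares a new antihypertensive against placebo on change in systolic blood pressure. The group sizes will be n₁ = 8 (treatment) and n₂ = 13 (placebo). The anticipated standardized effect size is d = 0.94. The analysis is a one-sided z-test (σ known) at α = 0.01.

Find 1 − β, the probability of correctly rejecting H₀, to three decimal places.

Noncentrality parameter: δ = d / √(1/n₁ + 1/n₂) = 0.94 / √(1/8 + 1/13) = 2.0919
One-sided α = 0.01 → critical value z_{0.01} = 2.326.
Power = P(Z > 2.326 − δ) = Φ(-0.234) = 0.4073.

Power ≈ 0.407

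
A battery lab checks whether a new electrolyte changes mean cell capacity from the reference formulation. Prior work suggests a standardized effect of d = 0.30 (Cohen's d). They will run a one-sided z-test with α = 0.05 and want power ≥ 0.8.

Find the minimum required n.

n = 69

Set Φ(δ − 1.645) = 0.8; then δ − 1.645 = Φ⁻¹(0.8) = 0.842, giving δ = 2.486.
δ = d·√n ⇒ n = (δ/d)² = (2.486 / 0.30)² = 68.70.
Rounding up, n = 69.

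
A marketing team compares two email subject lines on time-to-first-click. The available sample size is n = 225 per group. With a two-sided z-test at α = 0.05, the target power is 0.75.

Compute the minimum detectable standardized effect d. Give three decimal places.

d ≈ 0.248

Required noncentrality: δ = z_{0.025} + z_{0.25} = 1.960 + 0.674 = 2.634.
(Lower-tail contribution to power is negligible for δ > 0.)
δ = d·√(n/2) ⇒ d = δ/√(n/2) = 2.634/√(225/2) = 0.2484.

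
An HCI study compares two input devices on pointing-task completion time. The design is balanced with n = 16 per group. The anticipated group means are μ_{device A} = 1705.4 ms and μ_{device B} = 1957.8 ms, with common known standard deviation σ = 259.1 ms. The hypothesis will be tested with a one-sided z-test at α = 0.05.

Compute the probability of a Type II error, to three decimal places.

β ≈ 0.133

Standardized effect: d = |μ_{device A} − μ_{device B}| / σ = |1705.4 − 1957.8| / 259.1 = 0.9741
Noncentrality parameter: δ = d·√(n/2) = 0.9741 × √(16/2) = 2.7553
One-sided α = 0.05 → critical value z_{0.05} = 1.645.
Power = P(Z > 1.645 − δ) = Φ(1.110) = 0.8666.
Type II error: β = 1 − power = 1 − 0.8666 = 0.1334.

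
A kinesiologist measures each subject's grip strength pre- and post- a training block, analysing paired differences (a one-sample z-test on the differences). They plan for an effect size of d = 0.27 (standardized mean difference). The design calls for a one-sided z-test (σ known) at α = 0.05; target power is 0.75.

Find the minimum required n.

Set Φ(δ − 1.645) = 0.75; then δ − 1.645 = Φ⁻¹(0.75) = 0.674, giving δ = 2.319.
δ = d·√n ⇒ n = (δ/d)² = (2.319 / 0.27)² = 73.79.
Rounding up, n = 74.

n = 74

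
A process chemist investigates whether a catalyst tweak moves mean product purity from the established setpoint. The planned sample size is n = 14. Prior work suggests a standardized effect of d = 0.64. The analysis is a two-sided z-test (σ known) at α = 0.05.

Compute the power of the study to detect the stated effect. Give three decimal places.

Power ≈ 0.668

Noncentrality parameter: δ = d·√n = 0.64 × √14 = 2.3947
Critical value for a two-sided test at α = 0.05: z_{α/2} = 1.960.
Power = Φ(δ − 1.960) + Φ(−δ − 1.960) = Φ(0.435) + Φ(-4.355) = 0.6681 + 0.0000 = 0.6681.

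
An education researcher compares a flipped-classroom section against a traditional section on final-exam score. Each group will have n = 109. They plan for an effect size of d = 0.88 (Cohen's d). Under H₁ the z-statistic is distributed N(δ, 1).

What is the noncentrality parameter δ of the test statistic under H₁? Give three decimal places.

δ ≈ 6.497

The noncentrality parameter scales effect size by the design's sample-size factor: δ = d·√(n/2) = 0.88 × √(109/2) = 6.4965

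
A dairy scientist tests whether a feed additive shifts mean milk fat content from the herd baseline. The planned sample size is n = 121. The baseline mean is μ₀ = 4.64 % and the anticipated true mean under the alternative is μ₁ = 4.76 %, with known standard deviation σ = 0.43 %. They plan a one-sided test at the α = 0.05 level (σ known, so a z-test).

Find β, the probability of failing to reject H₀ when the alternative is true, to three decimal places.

β ≈ 0.077

Standardized effect: d = |μ₁ − μ₀| / σ = |4.76 − 4.64| / 0.43 = 0.2791
Noncentrality parameter: δ = d·√n = 0.2791 × √121 = 3.0698
Critical value for a one-sided test at α = 0.05: z_α = 1.645.
Power = P(Z > 1.645 − δ) = Φ(1.425) = 0.9229.
Type II error: β = 1 − power = 1 − 0.9229 = 0.0771.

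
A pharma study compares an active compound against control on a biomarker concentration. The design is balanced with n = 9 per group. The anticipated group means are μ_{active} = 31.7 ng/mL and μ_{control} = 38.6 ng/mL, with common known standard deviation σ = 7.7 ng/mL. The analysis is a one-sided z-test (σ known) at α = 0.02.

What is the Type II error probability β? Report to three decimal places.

Standardized effect: d = |μ_{active} − μ_{control}| / σ = |31.7 − 38.6| / 7.7 = 0.8961
Noncentrality parameter: δ = d·√(n/2) = 0.8961 × √(9/2) = 1.9009
Critical value for a one-sided test at α = 0.02: z_α = 2.054.
Power = P(Z > 2.054 − δ) = Φ(-0.153) = 0.4393.
Type II error: β = 1 − power = 1 − 0.4393 = 0.5607.

β ≈ 0.561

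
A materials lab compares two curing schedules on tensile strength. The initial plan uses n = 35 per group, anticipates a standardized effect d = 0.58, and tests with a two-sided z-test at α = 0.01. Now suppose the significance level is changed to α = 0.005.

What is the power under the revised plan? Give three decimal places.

δ = d·√(n/2) = 0.58 × √(35/2) = 2.4263 (unchanged). New critical value: z_{0.0025} = 2.807.
Revised power = Φ(δ − 2.807) + Φ(−δ − 2.807) = Φ(-0.381) + Φ(-5.233) = 0.3517 + 0.0000 = 0.3517.

Power ≈ 0.352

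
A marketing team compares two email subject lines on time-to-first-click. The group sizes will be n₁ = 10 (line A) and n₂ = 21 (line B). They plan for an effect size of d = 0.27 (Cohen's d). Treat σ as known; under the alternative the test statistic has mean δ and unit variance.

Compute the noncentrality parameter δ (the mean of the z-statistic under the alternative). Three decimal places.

δ ≈ 0.703

The noncentrality parameter scales effect size by the design's sample-size factor: δ = d / √(1/n₁ + 1/n₂) = 0.27 / √(1/10 + 1/21) = 0.7027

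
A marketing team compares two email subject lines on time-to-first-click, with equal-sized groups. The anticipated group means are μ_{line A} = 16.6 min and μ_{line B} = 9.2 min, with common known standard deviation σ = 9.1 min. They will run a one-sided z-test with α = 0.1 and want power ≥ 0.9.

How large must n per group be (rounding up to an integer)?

Standardized effect: d = |μ_{line A} − μ_{line B}| / σ = |16.6 − 9.2| / 9.1 = 0.8132
Set Φ(δ − 1.282) = 0.9; then δ − 1.282 = Φ⁻¹(0.9) = 1.282, giving δ = 2.563.
δ = d·√(n/2) ⇒ n = 2(δ/d)² = 2 × (2.563 / 0.8132)² = 19.87.
Round up to the next whole unit.

n = 20 per group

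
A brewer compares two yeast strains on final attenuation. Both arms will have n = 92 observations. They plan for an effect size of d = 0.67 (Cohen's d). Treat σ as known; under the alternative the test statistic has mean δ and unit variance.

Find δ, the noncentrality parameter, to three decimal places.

δ = d·√(n/2) = 0.67 × √(92/2) = 4.5442

δ ≈ 4.544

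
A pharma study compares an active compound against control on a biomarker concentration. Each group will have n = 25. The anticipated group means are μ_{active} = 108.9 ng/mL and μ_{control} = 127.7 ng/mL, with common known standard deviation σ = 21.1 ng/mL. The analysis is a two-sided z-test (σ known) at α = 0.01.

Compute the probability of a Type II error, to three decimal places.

β ≈ 0.283

Standardized effect: d = |μ_{active} − μ_{control}| / σ = |108.9 − 127.7| / 21.1 = 0.8910
Noncentrality parameter: δ = d·√(n/2) = 0.8910 × √(25/2) = 3.1501
Critical value for a two-sided test at α = 0.01: z_{α/2} = 2.576.
Power = Φ(δ − 2.576) + Φ(−δ − 2.576) = Φ(0.574) + Φ(-5.726) = 0.7171 + 0.0000 = 0.7171.
Type II error: β = 1 − power = 1 − 0.7171 = 0.2829.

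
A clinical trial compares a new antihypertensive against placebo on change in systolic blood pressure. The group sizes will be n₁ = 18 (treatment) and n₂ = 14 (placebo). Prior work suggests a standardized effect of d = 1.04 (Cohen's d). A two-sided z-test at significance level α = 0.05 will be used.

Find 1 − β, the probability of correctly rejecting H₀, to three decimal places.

Power ≈ 0.831

Noncentrality parameter: δ = d / √(1/n₁ + 1/n₂) = 1.04 / √(1/18 + 1/14) = 2.9185
Critical value for a two-sided test at α = 0.05: z_{α/2} = 1.960.
Power = Φ(δ − 1.960) + Φ(−δ − 1.960) = Φ(0.959) + Φ(-4.878) = 0.8311 + 0.0000 = 0.8311.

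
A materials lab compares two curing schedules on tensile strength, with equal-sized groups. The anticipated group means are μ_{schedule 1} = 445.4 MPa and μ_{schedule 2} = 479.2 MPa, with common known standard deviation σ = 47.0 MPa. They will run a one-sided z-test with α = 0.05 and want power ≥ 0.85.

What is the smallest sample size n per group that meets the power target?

n = 28 per group

Standardized effect: d = |μ_{schedule 1} − μ_{schedule 2}| / σ = |445.4 − 479.2| / 47.0 = 0.7191
For power 0.85 need Φ(δ − z_{0.05}) = 0.85, so δ = z_{0.05} + z_{0.15} = 1.645 + 1.036 = 2.681.
δ = d·√(n/2) ⇒ n = 2(δ/d)² = 2 × (2.681 / 0.7191)² = 27.80.
Round up to the next whole unit.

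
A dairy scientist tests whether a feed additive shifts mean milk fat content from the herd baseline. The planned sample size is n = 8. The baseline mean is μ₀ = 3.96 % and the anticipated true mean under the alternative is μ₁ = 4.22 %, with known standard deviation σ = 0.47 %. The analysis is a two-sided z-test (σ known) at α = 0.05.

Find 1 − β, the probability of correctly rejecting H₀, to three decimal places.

Power ≈ 0.347

Standardized effect: d = |μ₁ − μ₀| / σ = |4.22 − 3.96| / 0.47 = 0.5532
Noncentrality parameter: δ = d·√n = 0.5532 × √8 = 1.5647
Two-sided α = 0.05 → critical value z_{0.025} = 1.960.
Power = Φ(δ − 1.960) + Φ(−δ − 1.960) = Φ(-0.395) + Φ(-3.525) = 0.3463 + 0.0002 = 0.3465.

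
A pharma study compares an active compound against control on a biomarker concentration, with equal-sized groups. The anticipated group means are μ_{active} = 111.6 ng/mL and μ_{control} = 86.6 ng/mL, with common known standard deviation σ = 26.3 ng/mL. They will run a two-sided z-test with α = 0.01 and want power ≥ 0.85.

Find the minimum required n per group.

Standardized effect: d = |μ_{active} − μ_{control}| / σ = |111.6 − 86.6| / 26.3 = 0.9506
For power 0.85 need Φ(δ − z_{0.005}) = 0.85, so δ = z_{0.005} + z_{0.15} = 2.576 + 1.036 = 3.612.
(The Φ(−δ − z_{α/2}) term is vanishingly small for δ > 0 and is dropped in the standard sample-size formula.)
δ = d·√(n/2) ⇒ n = 2(δ/d)² = 2 × (3.612 / 0.9506)² = 28.88.
Rounding up, n = 29 per group.

n = 29 per group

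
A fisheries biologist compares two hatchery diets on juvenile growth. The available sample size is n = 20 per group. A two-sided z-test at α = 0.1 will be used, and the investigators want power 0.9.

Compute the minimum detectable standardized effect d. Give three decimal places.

Required noncentrality: δ = z_{0.05} + z_{0.10} = 1.645 + 1.282 = 2.926.
(The second rejection-region term Φ(−δ − z_{α/2}) is negligible and dropped.)
δ = d·√(n/2) ⇒ d = δ/√(n/2) = 2.926/√(20/2) = 0.9254.

d ≈ 0.925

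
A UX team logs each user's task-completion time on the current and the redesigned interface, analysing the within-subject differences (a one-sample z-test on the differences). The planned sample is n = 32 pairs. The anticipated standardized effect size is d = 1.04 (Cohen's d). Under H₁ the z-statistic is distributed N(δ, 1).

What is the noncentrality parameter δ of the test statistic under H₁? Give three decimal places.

δ ≈ 5.883

The noncentrality parameter scales effect size by the design's sample-size factor: δ = d·√n = 1.04 × √32 = 5.8831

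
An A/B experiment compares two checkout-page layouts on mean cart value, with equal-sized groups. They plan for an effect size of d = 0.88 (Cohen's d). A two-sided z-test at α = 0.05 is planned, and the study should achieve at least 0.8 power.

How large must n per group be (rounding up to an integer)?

n = 21 per group

For power 0.8 need Φ(δ − z_{0.025}) = 0.8, so δ = z_{0.025} + z_{0.20} = 1.960 + 0.842 = 2.802.
(Ignoring the negligible lower-tail rejection probability gives the usual closed-form inversion.)
δ = d·√(n/2) ⇒ n = 2(δ/d)² = 2 × (2.802 / 0.88)² = 20.27.
Rounding up, n = 21 per group.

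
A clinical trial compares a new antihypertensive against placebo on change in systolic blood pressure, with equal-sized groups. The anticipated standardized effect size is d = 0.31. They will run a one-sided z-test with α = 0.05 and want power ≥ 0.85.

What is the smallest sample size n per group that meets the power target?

For power 0.85 need Φ(δ − z_{0.05}) = 0.85, so δ = z_{0.05} + z_{0.15} = 1.645 + 1.036 = 2.681.
δ = d·√(n/2) ⇒ n = 2(δ/d)² = 2 × (2.681 / 0.31)² = 149.62.
Rounding up, n = 150 per group.

n = 150 per group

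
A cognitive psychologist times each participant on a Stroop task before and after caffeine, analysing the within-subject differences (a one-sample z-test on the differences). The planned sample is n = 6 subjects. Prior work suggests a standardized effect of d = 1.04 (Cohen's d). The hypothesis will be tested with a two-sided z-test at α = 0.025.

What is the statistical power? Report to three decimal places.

Noncentrality parameter: δ = d·√n = 1.04 × √6 = 2.5475
Two-sided α = 0.025 → critical value z_{0.0125} = 2.241.
Power = Φ(δ − 2.241) + Φ(−δ − 2.241) = Φ(0.306) + Φ(-4.789) = 0.6202 + 0.0000 = 0.6202.

Power ≈ 0.620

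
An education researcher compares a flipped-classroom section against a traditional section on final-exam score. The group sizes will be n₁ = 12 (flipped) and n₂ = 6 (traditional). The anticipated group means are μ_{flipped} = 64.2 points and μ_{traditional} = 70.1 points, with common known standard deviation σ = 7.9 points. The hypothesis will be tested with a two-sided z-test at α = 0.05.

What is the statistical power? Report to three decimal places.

Standardized effect: d = |μ_{flipped} − μ_{traditional}| / σ = |64.2 − 70.1| / 7.9 = 0.7468
Noncentrality parameter: δ = d / √(1/n₁ + 1/n₂) = 0.7468 / √(1/12 + 1/6) = 1.4937
Critical value for a two-sided test at α = 0.05: z_{α/2} = 1.960.
Power = Φ(δ − 1.960) + Φ(−δ − 1.960) = Φ(-0.466) + Φ(-3.454) = 0.3205 + 0.0003 = 0.3208.

Power ≈ 0.321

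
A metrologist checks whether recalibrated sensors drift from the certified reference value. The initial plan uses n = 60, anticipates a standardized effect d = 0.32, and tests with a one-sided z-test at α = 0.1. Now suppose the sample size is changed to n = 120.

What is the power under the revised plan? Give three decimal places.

Power ≈ 0.987

With n = 120: δ = d·√n = 0.32 × √120 = 3.5054. Critical value z_{0.1} = 1.282.
Revised power = P(Z > 1.282 − δ) = Φ(2.224) = 0.9869.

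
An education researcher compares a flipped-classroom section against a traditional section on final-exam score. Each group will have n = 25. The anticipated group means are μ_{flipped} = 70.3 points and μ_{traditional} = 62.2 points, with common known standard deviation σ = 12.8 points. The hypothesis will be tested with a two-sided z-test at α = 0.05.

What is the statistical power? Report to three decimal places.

Power ≈ 0.609

Standardized effect: d = |μ_{flipped} − μ_{traditional}| / σ = |70.3 − 62.2| / 12.8 = 0.6328
Noncentrality parameter: δ = d·√(n/2) = 0.6328 × √(25/2) = 2.2373
Critical value for a two-sided test at α = 0.05: z_{α/2} = 1.960.
Power = Φ(δ − 1.960) + Φ(−δ − 1.960) = Φ(0.277) + Φ(-4.197) = 0.6093 + 0.0000 = 0.6093.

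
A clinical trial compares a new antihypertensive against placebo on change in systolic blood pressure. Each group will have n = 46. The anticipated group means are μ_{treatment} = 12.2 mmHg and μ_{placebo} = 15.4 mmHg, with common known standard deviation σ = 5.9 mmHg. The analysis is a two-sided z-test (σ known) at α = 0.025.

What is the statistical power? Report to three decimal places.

Power ≈ 0.640

Standardized effect: d = |μ_{treatment} − μ_{placebo}| / σ = |12.2 − 15.4| / 5.9 = 0.5424
Noncentrality parameter: δ = d·√(n/2) = 0.5424 × √(46/2) = 2.6011
Two-sided α = 0.025 → critical value z_{0.0125} = 2.241.
Power = Φ(δ − 2.241) + Φ(−δ − 2.241) = Φ(0.360) + Φ(-4.843) = 0.6405 + 0.0000 = 0.6405.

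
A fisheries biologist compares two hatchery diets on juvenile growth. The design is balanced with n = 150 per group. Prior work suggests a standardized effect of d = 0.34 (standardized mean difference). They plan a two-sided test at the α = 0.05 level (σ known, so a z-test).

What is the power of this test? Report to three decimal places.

Power ≈ 0.838

Noncentrality parameter: δ = d·√(n/2) = 0.34 × √(150/2) = 2.9445
Critical value for a two-sided test at α = 0.05: z_{α/2} = 1.960.
Power = Φ(δ − 1.960) + Φ(−δ − 1.960) = Φ(0.985) + Φ(-4.904) = 0.8376 + 0.0000 = 0.8376.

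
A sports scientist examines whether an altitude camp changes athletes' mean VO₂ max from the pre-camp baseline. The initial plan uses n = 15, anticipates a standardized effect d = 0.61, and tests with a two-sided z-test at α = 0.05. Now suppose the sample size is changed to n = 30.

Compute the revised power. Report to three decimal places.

Power ≈ 0.916

With n = 30: δ = d·√n = 0.61 × √30 = 3.3411. Critical value z_{0.025} = 1.960.
Revised power = Φ(δ − 1.960) + Φ(−δ − 1.960) = Φ(1.381) + Φ(-5.301) = 0.9164 + 0.0000 = 0.9164.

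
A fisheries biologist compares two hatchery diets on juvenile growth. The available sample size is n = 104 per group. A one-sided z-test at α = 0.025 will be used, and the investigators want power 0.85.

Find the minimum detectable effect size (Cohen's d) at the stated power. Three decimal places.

d ≈ 0.416

Need Φ(δ − 1.960) = 0.85, so δ = 1.960 + 1.036 = 2.996.
δ = d·√(n/2) ⇒ d = δ/√(n/2) = 2.996/√(104/2) = 0.4155.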